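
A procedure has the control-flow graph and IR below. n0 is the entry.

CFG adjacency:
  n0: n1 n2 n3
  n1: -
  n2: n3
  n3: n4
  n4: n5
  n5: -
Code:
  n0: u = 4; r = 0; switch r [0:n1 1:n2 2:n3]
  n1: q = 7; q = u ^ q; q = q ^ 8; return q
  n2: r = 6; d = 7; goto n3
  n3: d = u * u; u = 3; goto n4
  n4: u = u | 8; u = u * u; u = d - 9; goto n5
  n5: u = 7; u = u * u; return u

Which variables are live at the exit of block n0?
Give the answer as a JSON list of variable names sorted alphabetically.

Per-block:
  n0: {r,u} / ∅
  n1: {q} / {u}
  n2: {d,r} / ∅
  n3: {d,u} / {u}
  n4: {u} / {d,u}
  n5: {u} / ∅

Live sets:
  n0 li=∅ lo={u}
  n1 li={u} lo=∅
  n2 li={u} lo={u}
  n3 li={u} lo={d,u}
  n4 li={d,u} lo=∅
  n5 li=∅ lo=∅

live-out(n0) = ["u"]

Answer: ["u"]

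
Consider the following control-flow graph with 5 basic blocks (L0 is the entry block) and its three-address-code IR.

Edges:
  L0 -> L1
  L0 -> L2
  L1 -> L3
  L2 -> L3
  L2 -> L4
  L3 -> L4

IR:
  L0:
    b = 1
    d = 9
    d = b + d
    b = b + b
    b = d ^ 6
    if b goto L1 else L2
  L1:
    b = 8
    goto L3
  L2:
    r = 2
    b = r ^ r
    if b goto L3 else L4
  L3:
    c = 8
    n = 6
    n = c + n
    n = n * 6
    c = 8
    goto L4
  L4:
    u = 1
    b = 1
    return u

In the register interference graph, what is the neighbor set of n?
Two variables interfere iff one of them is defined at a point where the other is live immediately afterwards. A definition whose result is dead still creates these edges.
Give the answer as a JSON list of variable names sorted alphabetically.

Block summaries:
  L0: {b,d} / ∅
  L1: {b} / ∅
  L2: {b,r} / ∅
  L3: {c,n} / ∅
  L4: {b,u} / ∅

Backward fixpoint:
  L0 li=∅ lo=∅
  L1 li=∅ lo=∅
  L2 li=∅ lo=∅
  L3 li=∅ lo=∅
  L4 li=∅ lo=∅

Interfere edges:
  b↔{d,u}
  c↔{n}
  d↔{b}
  n↔{c}
  r↔∅
  u↔{b}

N(n) = ["c"]

Answer: ["c"]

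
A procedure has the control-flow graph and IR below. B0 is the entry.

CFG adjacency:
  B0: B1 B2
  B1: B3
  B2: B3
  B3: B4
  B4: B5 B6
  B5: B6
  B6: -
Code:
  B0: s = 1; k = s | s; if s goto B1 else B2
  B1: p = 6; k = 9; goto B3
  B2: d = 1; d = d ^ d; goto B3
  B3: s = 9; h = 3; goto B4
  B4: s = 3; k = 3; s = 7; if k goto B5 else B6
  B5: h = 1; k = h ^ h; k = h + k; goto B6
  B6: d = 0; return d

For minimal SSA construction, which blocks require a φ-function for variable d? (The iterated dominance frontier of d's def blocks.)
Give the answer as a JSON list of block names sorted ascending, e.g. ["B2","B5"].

Answer: ["B3"]

Analysis:
idom tree: B1←B0 B2←B0 B3←B0 B4←B3 B5←B4 B6←B4
Dom at joins:
  B3: preds {B1,B2}: {B0,B1} ∩ {B0,B2} = {B0}; idom=B0
  B6: preds {B4,B5}: {B0,B3,B4} ∩ {B0,B3,B4,B5} = {B0,B3,B4}; idom=B4

DF walk-up:
  join B3 pred B1: B1 stop@B0
  join B3 pred B2: B2 stop@B0
  join B6 pred B4: · stop@B4
  join B6 pred B5: B5 stop@B4
  B0: DF=∅
  B1: DF={B3}
  B2: DF={B3}
  B3: DF=∅
  B4: DF=∅
  B5: DF={B6}
  B6: DF=∅

φ for d: defs {B2,B6}
  DF⁺ = {B3}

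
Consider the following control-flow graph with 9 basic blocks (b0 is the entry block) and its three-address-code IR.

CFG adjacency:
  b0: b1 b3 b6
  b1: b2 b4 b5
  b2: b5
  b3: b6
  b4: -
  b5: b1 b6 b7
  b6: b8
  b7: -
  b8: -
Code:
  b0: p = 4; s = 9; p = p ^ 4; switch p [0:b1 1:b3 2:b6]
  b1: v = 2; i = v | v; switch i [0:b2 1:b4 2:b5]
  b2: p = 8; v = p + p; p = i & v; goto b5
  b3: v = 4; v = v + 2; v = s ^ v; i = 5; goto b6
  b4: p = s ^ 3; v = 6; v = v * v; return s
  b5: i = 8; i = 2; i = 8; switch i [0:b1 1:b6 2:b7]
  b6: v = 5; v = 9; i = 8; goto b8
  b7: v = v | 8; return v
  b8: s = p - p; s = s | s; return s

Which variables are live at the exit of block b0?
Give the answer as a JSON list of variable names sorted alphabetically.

Answer: ["p", "s"]

Derivation:
def/use:
  b0: {p,s} / ∅
  b1: {i,v} / ∅
  b2: {p,v} / {i}
  b3: {i,v} / {s}
  b4: {p,v} / {s}
  b5: {i} / ∅
  b6: {i,v} / ∅
  b7: {v} / {v}
  b8: {s} / {p}

Liveness:
  live b0: ∅→{p,s}
  live b1: {p,s}→{i,p,s,v}
  live b2: {i,s}→{p,s,v}
  live b3: {p,s}→{p}
  live b4: {s}→∅
  live b5: {p,s,v}→{p,s,v}
  live b6: {p}→{p}
  live b7: {v}→∅
  live b8: {p}→∅

live-out(b0) = ["p", "s"]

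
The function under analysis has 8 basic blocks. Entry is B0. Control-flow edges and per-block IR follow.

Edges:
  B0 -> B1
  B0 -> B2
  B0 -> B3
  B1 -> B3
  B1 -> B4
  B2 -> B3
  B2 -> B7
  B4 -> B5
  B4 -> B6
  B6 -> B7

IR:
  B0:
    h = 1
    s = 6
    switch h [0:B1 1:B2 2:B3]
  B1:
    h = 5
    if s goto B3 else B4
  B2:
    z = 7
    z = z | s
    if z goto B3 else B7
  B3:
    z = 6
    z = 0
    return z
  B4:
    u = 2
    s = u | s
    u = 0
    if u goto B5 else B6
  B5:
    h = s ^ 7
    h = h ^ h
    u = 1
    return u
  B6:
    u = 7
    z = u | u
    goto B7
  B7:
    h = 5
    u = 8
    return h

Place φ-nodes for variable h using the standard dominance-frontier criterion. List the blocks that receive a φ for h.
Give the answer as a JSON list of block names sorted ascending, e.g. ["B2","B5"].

Answer: ["B3", "B7"]

Derivation:
idom tree: B1←B0 B2←B0 B3←B0 B4←B1 B5←B4 B6←B4 B7←B0
Dom∩ at merges:
  B3: preds {B0,B1,B2}: {B0} ∩ {B0,B1} ∩ {B0,B2} = {B0}; idom=B0
  B7: preds {B2,B6}: {B0,B2} ∩ {B0,B1,B4,B6} = {B0}; idom=B0

DF walk-up:
  B3←B0: walk · to B0
  B3←B1: walk B1 to B0
  B3←B2: walk B2 to B0
  B7←B2: walk B2 to B0
  B7←B6: walk B6→B4→B1 to B0
  B0 → ∅
  B1 → {B3,B7}
  B2 → {B3,B7}
  B3 → ∅
  B4 → {B7}
  B5 → ∅
  B6 → {B7}
  B7 → ∅

φ for h: defs {B0,B1,B5,B7}
  DF⁺ = {B3,B7}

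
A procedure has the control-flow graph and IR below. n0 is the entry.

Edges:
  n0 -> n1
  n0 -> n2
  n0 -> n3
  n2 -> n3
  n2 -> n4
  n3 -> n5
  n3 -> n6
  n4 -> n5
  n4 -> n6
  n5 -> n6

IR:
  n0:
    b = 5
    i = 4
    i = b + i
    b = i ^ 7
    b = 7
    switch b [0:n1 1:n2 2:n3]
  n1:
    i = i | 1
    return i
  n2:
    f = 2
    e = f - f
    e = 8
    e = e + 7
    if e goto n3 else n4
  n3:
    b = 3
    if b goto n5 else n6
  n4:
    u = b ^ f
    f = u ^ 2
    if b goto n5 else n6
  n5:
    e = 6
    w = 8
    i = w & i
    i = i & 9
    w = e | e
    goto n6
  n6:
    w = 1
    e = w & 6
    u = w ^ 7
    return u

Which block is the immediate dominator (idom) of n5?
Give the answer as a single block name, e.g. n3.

Answer: n0

Derivation:
idom tree: n1←n0 n2←n0 n3←n0 n4←n2 n5←n0 n6←n0
Dom at joins:
  n3: preds {n0,n2}: {n0} ∩ {n0,n2} = {n0}; idom=n0
  n5: preds {n3,n4}: {n0,n3} ∩ {n0,n2,n4} = {n0}; idom=n0
  n6: preds {n3,n4,n5}: {n0,n3} ∩ {n0,n2,n4} ∩ {n0,n5} = {n0}; idom=n0

idom(n5) = n0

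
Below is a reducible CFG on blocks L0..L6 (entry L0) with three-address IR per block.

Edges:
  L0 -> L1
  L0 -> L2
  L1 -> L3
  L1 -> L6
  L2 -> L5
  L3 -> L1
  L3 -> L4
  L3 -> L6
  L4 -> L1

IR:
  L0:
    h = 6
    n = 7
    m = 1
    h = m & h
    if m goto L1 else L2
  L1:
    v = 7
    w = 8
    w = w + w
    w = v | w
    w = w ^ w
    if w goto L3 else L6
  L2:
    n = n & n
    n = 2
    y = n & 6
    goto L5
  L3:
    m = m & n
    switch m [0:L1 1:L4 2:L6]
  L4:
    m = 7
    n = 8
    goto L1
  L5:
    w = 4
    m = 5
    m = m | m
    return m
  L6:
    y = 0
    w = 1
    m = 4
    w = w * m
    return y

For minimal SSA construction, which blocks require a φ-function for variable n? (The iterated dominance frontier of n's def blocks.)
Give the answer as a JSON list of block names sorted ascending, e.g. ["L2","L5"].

Answer: ["L1"]

Working:
idom tree: L1←L0 L2←L0 L3←L1 L4←L3 L5←L2 L6←L1
Join-block Dom:
  L1: preds {L0,L3,L4}: {L0} ∩ {L0,L1,L3} ∩ {L0,L1,L3,L4} = {L0}; idom=L0
  L6: preds {L1,L3}: {L0,L1} ∩ {L0,L1,L3} = {L0,L1}; idom=L1

DF derivation:
  L1←L0: walk · to L0
  L1←L3: walk L3→L1 to L0
  L1←L4: walk L4→L3→L1 to L0
  L6←L1: walk · to L1
  L6←L3: walk L3 to L1
  DF(L0)=∅
  DF(L1)={L1}
  DF(L2)=∅
  DF(L3)={L1,L6}
  DF(L4)={L1}
  DF(L5)=∅
  DF(L6)=∅

φ for n: defs {L0,L2,L4}
  DF⁺ = {L1}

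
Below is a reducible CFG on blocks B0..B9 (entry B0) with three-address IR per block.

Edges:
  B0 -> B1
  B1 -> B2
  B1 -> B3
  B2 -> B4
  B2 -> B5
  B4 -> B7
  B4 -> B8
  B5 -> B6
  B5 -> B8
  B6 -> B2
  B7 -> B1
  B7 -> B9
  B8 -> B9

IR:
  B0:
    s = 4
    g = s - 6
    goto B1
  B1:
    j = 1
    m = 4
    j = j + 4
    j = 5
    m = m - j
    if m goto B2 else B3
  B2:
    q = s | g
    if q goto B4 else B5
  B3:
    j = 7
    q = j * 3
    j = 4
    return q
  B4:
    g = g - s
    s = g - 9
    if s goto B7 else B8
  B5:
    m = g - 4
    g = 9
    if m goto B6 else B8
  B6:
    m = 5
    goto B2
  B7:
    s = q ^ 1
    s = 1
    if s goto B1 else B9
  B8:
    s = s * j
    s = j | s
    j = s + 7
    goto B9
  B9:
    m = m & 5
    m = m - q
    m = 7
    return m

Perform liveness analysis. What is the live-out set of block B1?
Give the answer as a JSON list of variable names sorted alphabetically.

Answer: ["g", "j", "m", "s"]

Derivation:
Block summaries:
  B0: def={g,s} ue=∅
  B1: def={j,m} ue=∅
  B2: def={q} ue={g,s}
  B3: def={j,q} ue=∅
  B4: def={g,s} ue={g,s}
  B5: def={g,m} ue={g}
  B6: def={m} ue=∅
  B7: def={s} ue={q}
  B8: def={j,s} ue={j,s}
  B9: def={m} ue={m,q}

Liveness:
  B0 li=∅ lo={g,s}
  B1 li={g,s} lo={g,j,m,s}
  B2 li={g,j,m,s} lo={g,j,m,q,s}
  B3 li=∅ lo=∅
  B4 li={g,j,m,q,s} lo={g,j,m,q,s}
  B5 li={g,j,q,s} lo={g,j,m,q,s}
  B6 li={g,j,s} lo={g,j,m,s}
  B7 li={g,m,q} lo={g,m,q,s}
  B8 li={j,m,q,s} lo={m,q}
  B9 li={m,q} lo=∅

live-out(B1) = ["g", "j", "m", "s"]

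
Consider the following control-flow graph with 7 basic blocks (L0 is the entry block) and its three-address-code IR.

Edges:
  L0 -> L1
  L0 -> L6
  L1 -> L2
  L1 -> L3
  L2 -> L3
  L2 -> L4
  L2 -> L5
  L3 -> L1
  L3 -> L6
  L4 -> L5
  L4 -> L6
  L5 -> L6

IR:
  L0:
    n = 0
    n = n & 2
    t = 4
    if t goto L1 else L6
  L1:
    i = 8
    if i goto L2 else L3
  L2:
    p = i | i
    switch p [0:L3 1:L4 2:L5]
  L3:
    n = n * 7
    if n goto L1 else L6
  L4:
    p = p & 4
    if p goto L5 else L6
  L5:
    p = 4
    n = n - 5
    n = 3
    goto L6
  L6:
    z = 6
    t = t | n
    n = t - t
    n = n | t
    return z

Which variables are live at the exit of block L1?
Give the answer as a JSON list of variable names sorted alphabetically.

Answer: ["i", "n", "t"]

Derivation:
Per-block:
  L0: {n,t} / ∅
  L1: {i} / ∅
  L2: {p} / {i}
  L3: {n} / {n}
  L4: {p} / {p}
  L5: {n,p} / {n}
  L6: {n,t,z} / {n,t}

Backward fixpoint:
  L0: in=∅ out={n,t}
  L1: in={n,t} out={i,n,t}
  L2: in={i,n,t} out={n,p,t}
  L3: in={n,t} out={n,t}
  L4: in={n,p,t} out={n,t}
  L5: in={n,t} out={n,t}
  L6: in={n,t} out=∅

live-out(L1) = ["i", "n", "t"]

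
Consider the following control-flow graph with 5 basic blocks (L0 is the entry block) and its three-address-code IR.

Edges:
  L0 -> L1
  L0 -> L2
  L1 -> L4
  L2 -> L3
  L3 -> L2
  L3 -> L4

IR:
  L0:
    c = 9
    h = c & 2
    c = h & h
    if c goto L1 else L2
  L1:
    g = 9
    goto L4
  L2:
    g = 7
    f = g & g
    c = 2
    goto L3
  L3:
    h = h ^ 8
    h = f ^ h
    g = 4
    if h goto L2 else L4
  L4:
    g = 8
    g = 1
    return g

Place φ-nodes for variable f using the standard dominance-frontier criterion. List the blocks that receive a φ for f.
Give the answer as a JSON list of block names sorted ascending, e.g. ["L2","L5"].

idom tree: L1←L0 L2←L0 L3←L2 L4←L0
Join-block Dom:
  L2: preds {L0,L3}: {L0} ∩ {L0,L2,L3} = {L0}; idom=L0
  L4: preds {L1,L3}: {L0,L1} ∩ {L0,L2,L3} = {L0}; idom=L0

DF walk-up:
  L2←L0: walk · to L0
  L2←L3: walk L3→L2 to L0
  L4←L1: walk L1 to L0
  L4←L3: walk L3→L2 to L0
  DF(L0)=∅
  DF(L1)={L4}
  DF(L2)={L2,L4}
  DF(L3)={L2,L4}
  DF(L4)=∅

φ for f: defs {L2}
  DF⁺ = {L2,L4}

Answer: ["L2", "L4"]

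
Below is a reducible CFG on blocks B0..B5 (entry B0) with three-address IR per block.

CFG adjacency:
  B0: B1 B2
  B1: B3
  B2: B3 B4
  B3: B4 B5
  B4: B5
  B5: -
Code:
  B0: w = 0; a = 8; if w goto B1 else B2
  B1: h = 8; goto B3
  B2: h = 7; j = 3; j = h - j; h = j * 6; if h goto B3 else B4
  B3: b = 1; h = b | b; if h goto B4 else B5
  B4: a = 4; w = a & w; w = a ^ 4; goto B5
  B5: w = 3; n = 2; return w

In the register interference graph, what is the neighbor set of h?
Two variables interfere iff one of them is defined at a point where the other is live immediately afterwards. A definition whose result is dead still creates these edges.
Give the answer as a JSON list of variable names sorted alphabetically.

def/use:
  B0: {a,w} / ∅
  B1: {h} / ∅
  B2: {h,j} / ∅
  B3: {b,h} / ∅
  B4: {a,w} / {w}
  B5: {n,w} / ∅

Liveness:
  B0 li=∅ lo={w}
  B1 li={w} lo={w}
  B2 li={w} lo={w}
  B3 li={w} lo={w}
  B4 li={w} lo=∅
  B5 li=∅ lo=∅

Conflict graph:
  a — {w}
  b — {w}
  h — {j,w}
  j — {h,w}
  n — {w}
  w — {a,b,h,j,n}

N(h) = ["j", "w"]

Answer: ["j", "w"]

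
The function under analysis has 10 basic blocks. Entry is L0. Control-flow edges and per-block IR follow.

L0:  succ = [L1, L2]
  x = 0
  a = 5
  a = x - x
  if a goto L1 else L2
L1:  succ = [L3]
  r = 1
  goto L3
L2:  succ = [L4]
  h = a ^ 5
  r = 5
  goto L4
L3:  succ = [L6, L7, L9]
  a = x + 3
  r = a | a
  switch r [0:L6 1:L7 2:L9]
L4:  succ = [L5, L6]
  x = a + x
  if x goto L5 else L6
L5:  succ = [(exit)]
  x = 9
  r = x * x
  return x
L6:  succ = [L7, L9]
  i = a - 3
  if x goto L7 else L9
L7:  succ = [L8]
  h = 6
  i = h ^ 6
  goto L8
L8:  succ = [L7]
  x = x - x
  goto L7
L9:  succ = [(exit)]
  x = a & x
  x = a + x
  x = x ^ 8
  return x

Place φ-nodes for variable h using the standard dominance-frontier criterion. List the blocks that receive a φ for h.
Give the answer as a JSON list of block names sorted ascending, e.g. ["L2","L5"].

Answer: ["L6", "L7", "L9"]

Analysis:
idom tree: L1←L0 L2←L0 L3←L1 L4←L2 L5←L4 L6←L0 L7←L0 L8←L7 L9←L0
Dom at joins:
  L6: preds {L3,L4}: {L0,L1,L3} ∩ {L0,L2,L4} = {L0}; idom=L0
  L7: preds {L3,L6,L8}: {L0,L1,L3} ∩ {L0,L6} ∩ {L0,L7,L8} = {L0}; idom=L0
  L9: preds {L3,L6}: {L0,L1,L3} ∩ {L0,L6} = {L0}; idom=L0

DF walk-up:
  join L6 pred L3: L3→L1 stop@L0
  join L6 pred L4: L4→L2 stop@L0
  join L7 pred L3: L3→L1 stop@L0
  join L7 pred L6: L6 stop@L0
  join L7 pred L8: L8→L7 stop@L0
  join L9 pred L3: L3→L1 stop@L0
  join L9 pred L6: L6 stop@L0
  DF(L0)=∅
  DF(L1)={L6,L7,L9}
  DF(L2)={L6}
  DF(L3)={L6,L7,L9}
  DF(L4)={L6}
  DF(L5)=∅
  DF(L6)={L7,L9}
  DF(L7)={L7}
  DF(L8)={L7}
  DF(L9)=∅

φ for h: defs {L2,L7}
  DF⁺ = {L6,L7,L9}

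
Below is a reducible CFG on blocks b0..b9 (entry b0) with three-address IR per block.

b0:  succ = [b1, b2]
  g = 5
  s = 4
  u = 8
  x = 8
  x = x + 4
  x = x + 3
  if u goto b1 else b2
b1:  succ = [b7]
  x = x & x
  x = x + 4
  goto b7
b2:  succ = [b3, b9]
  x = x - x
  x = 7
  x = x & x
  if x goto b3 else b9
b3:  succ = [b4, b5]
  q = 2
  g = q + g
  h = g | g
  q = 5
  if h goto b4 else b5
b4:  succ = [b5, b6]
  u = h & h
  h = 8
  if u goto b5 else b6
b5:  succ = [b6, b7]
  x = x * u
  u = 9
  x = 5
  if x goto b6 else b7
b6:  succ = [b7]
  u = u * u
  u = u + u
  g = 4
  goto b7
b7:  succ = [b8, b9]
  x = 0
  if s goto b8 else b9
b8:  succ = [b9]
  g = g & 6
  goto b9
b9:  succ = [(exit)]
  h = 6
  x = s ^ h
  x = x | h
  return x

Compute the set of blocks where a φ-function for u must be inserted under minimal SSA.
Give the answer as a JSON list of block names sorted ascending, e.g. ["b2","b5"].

Answer: ["b5", "b6", "b7", "b9"]

Analysis:
idom tree: b1←b0 b2←b0 b3←b2 b4←b3 b5←b3 b6←b3 b7←b0 b8←b7 b9←b0
Dom at joins:
  b5: preds {b3,b4}: {b0,b2,b3} ∩ {b0,b2,b3,b4} = {b0,b2,b3}; idom=b3
  b6: preds {b4,b5}: {b0,b2,b3,b4} ∩ {b0,b2,b3,b5} = {b0,b2,b3}; idom=b3
  b7: preds {b1,b5,b6}: {b0,b1} ∩ {b0,b2,b3,b5} ∩ {b0,b2,b3,b6} = {b0}; idom=b0
  b9: preds {b2,b7,b8}: {b0,b2} ∩ {b0,b7} ∩ {b0,b7,b8} = {b0}; idom=b0

Frontier:
  join b5 pred b3: · stop@b3
  join b5 pred b4: b4 stop@b3
  join b6 pred b4: b4 stop@b3
  join b6 pred b5: b5 stop@b3
  join b7 pred b1: b1 stop@b0
  join b7 pred b5: b5→b3→b2 stop@b0
  join b7 pred b6: b6→b3→b2 stop@b0
  join b9 pred b2: b2 stop@b0
  join b9 pred b7: b7 stop@b0
  join b9 pred b8: b8→b7 stop@b0
  b0: DF=∅
  b1: DF={b7}
  b2: DF={b7,b9}
  b3: DF={b7}
  b4: DF={b5,b6}
  b5: DF={b6,b7}
  b6: DF={b7}
  b7: DF={b9}
  b8: DF={b9}
  b9: DF=∅

φ for u: defs {b0,b4,b5,b6}
  DF⁺ = {b5,b6,b7,b9}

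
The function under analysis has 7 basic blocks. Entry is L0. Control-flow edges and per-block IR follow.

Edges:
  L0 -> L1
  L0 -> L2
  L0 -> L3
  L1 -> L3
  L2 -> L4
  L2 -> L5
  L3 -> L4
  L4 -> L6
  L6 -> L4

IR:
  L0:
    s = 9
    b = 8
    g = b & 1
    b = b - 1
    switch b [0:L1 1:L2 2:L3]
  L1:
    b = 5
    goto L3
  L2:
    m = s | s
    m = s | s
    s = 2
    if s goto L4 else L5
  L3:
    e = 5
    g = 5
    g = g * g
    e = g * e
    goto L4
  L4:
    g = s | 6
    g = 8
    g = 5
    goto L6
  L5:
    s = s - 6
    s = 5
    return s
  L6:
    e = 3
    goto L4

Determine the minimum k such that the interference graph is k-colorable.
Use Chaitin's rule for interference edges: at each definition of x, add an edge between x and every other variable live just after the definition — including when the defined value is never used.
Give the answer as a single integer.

Answer: 3

Analysis:
def/use:
  L0: def={b,g,s} ue=∅
  L1: def={b} ue=∅
  L2: def={m,s} ue={s}
  L3: def={e,g} ue=∅
  L4: def={g} ue={s}
  L5: def={s} ue={s}
  L6: def={e} ue=∅

Live sets:
  live L0: ∅→{s}
  live L1: {s}→{s}
  live L2: {s}→{s}
  live L3: {s}→{s}
  live L4: {s}→{s}
  live L5: {s}→∅
  live L6: {s}→{s}

Interference:
  b — {g,s}
  e — {g,s}
  g — {b,e,s}
  m — {s}
  s — {b,e,g,m}

Chromatic number:
  {b,g,s} pairwise interfere (3-clique) ⇒ χ ≥ 3
  3-colouring: R0={s}  R1={g,m}  R2={b,e}
  χ = 3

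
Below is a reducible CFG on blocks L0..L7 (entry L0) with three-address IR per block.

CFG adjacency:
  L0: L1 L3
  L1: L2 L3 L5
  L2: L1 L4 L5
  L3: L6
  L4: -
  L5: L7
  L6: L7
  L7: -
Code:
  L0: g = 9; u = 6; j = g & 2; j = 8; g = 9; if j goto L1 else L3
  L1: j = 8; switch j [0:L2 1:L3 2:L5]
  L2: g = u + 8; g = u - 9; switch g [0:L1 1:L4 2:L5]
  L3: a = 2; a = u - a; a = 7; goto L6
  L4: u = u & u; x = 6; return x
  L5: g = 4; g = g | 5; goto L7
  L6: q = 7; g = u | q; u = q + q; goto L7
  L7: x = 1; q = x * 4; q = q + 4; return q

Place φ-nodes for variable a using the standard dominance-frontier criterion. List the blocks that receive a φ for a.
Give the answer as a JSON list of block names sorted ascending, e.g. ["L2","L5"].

Answer: ["L7"]

Derivation:
idom tree: L1←L0 L2←L1 L3←L0 L4←L2 L5←L1 L6←L3 L7←L0
Dom∩ at merges:
  L1: preds {L0,L2}: {L0} ∩ {L0,L1,L2} = {L0}; idom=L0
  L3: preds {L0,L1}: {L0} ∩ {L0,L1} = {L0}; idom=L0
  L5: preds {L1,L2}: {L0,L1} ∩ {L0,L1,L2} = {L0,L1}; idom=L1
  L7: preds {L5,L6}: {L0,L1,L5} ∩ {L0,L3,L6} = {L0}; idom=L0

DF walk-up:
  join L1 pred L0: · stop@L0
  join L1 pred L2: L2→L1 stop@L0
  join L3 pred L0: · stop@L0
  join L3 pred L1: L1 stop@L0
  join L5 pred L1: · stop@L1
  join L5 pred L2: L2 stop@L1
  join L7 pred L5: L5→L1 stop@L0
  join L7 pred L6: L6→L3 stop@L0
  DF(L0)=∅
  DF(L1)={L1,L3,L7}
  DF(L2)={L1,L5}
  DF(L3)={L7}
  DF(L4)=∅
  DF(L5)={L7}
  DF(L6)={L7}
  DF(L7)=∅

φ for a: defs {L3}
  DF⁺ = {L7}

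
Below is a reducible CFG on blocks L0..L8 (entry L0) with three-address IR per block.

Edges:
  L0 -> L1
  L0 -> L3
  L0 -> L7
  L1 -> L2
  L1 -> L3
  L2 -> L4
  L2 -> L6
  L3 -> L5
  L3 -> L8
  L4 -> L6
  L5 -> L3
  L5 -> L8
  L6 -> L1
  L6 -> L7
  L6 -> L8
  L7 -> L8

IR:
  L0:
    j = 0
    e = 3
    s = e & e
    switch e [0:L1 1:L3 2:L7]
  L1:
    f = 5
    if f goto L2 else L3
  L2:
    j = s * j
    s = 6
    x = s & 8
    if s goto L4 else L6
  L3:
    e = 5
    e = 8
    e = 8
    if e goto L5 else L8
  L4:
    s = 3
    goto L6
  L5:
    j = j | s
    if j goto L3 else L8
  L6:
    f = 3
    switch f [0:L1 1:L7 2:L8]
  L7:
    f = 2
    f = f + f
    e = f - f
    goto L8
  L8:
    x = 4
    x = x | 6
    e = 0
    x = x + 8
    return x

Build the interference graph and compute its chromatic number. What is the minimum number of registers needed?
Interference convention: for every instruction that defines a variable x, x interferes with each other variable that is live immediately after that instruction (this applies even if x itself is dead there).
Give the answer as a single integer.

Per-block:
  L0: def={e,j,s} ue=∅
  L1: def={f} ue=∅
  L2: def={j,s,x} ue={j,s}
  L3: def={e} ue=∅
  L4: def={s} ue=∅
  L5: def={j} ue={j,s}
  L6: def={f} ue=∅
  L7: def={e,f} ue=∅
  L8: def={e,x} ue=∅

Backward fixpoint:
  L0: in=∅ out={j,s}
  L1: in={j,s} out={j,s}
  L2: in={j,s} out={j,s}
  L3: in={j,s} out={j,s}
  L4: in={j} out={j,s}
  L5: in={j,s} out={j,s}
  L6: in={j,s} out={j,s}
  L7: in=∅ out=∅
  L8: in=∅ out=∅

Interference:
  e — {j,s,x}
  f — {j,s}
  j — {e,f,s,x}
  s — {e,f,j,x}
  x — {e,j,s}

Registers:
  clique {e,j,s,x} ⇒ need ≥ 4
  4-colouring: R0={j}  R1={s}  R2={e,f}  R3={x}
  χ = 4

Answer: 4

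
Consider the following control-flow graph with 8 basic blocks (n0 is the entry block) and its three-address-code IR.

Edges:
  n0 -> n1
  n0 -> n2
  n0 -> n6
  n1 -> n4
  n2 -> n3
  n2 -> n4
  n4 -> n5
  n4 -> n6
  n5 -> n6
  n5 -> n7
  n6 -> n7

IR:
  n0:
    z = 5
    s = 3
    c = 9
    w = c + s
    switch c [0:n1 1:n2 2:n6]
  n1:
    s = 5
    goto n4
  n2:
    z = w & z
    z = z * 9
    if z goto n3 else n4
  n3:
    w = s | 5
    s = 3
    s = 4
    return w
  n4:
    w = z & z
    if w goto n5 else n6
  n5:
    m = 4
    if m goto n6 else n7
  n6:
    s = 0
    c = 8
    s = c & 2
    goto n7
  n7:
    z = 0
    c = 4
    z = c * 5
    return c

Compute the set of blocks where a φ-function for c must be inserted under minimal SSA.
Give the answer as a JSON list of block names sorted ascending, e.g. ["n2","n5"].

idom tree: n1←n0 n2←n0 n3←n2 n4←n0 n5←n4 n6←n0 n7←n0
Dom at joins:
  n4: preds {n1,n2}: {n0,n1} ∩ {n0,n2} = {n0}; idom=n0
  n6: preds {n0,n4,n5}: {n0} ∩ {n0,n4} ∩ {n0,n4,n5} = {n0}; idom=n0
  n7: preds {n5,n6}: {n0,n4,n5} ∩ {n0,n6} = {n0}; idom=n0

DF derivation:
  join n4 pred n1: n1 stop@n0
  join n4 pred n2: n2 stop@n0
  join n6 pred n0: · stop@n0
  join n6 pred n4: n4 stop@n0
  join n6 pred n5: n5→n4 stop@n0
  join n7 pred n5: n5→n4 stop@n0
  join n7 pred n6: n6 stop@n0
  n0: DF=∅
  n1: DF={n4}
  n2: DF={n4}
  n3: DF=∅
  n4: DF={n6,n7}
  n5: DF={n6,n7}
  n6: DF={n7}
  n7: DF=∅

φ for c: defs {n0,n6,n7}
  DF⁺ = {n7}

Answer: ["n7"]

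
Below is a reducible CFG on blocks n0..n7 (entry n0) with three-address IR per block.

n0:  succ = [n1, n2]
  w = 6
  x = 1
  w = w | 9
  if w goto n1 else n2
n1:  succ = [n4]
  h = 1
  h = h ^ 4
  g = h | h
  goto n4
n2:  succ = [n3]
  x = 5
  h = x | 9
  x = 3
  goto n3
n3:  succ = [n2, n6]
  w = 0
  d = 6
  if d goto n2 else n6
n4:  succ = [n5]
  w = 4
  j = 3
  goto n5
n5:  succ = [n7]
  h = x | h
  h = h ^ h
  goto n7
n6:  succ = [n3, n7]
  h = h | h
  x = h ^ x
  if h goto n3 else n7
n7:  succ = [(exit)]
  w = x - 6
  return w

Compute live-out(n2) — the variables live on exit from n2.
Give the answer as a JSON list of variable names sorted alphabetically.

Answer: ["h", "x"]

Derivation:
Per-block:
  n0: def={w,x} ue=∅
  n1: def={g,h} ue=∅
  n2: def={h,x} ue=∅
  n3: def={d,w} ue=∅
  n4: def={j,w} ue=∅
  n5: def={h} ue={h,x}
  n6: def={h,x} ue={h,x}
  n7: def={w} ue={x}

Backward fixpoint:
  n0: in=∅ out={x}
  n1: in={x} out={h,x}
  n2: in=∅ out={h,x}
  n3: in={h,x} out={h,x}
  n4: in={h,x} out={h,x}
  n5: in={h,x} out={x}
  n6: in={h,x} out={h,x}
  n7: in={x} out=∅

live-out(n2) = ["h", "x"]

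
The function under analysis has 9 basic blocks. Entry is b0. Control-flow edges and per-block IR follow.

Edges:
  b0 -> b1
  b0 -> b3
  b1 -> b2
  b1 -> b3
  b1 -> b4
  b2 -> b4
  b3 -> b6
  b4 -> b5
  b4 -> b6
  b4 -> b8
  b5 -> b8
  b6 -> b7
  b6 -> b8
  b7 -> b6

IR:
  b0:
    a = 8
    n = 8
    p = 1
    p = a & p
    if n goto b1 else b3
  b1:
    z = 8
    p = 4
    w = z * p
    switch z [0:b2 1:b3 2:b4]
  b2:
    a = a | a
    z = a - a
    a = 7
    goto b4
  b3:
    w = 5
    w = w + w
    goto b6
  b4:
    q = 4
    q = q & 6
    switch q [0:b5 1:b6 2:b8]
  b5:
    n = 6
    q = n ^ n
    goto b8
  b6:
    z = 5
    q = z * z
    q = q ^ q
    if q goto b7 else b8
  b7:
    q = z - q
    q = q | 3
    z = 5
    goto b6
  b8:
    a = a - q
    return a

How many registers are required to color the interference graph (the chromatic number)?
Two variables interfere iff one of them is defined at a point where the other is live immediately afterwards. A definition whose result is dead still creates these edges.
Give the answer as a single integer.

Block summaries:
  b0: {a,n,p} / ∅
  b1: {p,w,z} / ∅
  b2: {a,z} / {a}
  b3: {w} / ∅
  b4: {q} / ∅
  b5: {n,q} / ∅
  b6: {q,z} / ∅
  b7: {q,z} / {q,z}
  b8: {a} / {a,q}

Live sets:
  b0: in=∅ out={a}
  b1: in={a} out={a}
  b2: in={a} out={a}
  b3: in={a} out={a}
  b4: in={a} out={a,q}
  b5: in={a} out={a,q}
  b6: in={a} out={a,q,z}
  b7: in={a,q,z} out={a}
  b8: in={a,q} out=∅

Conflict graph:
  a: {n,p,q,w,z}
  n: {a,p}
  p: {a,n,z}
  q: {a,z}
  w: {a,z}
  z: {a,p,q,w}

Chromatic number:
  lower bound: {a,n,p} mutually conflict ⇒ χ ≥ 3
  assign a→R0 n→R1 p→R2 q→R2 w→R2 z→R1 — no edge inside a register ⇒ χ ≤ 3
  χ = 3

Answer: 3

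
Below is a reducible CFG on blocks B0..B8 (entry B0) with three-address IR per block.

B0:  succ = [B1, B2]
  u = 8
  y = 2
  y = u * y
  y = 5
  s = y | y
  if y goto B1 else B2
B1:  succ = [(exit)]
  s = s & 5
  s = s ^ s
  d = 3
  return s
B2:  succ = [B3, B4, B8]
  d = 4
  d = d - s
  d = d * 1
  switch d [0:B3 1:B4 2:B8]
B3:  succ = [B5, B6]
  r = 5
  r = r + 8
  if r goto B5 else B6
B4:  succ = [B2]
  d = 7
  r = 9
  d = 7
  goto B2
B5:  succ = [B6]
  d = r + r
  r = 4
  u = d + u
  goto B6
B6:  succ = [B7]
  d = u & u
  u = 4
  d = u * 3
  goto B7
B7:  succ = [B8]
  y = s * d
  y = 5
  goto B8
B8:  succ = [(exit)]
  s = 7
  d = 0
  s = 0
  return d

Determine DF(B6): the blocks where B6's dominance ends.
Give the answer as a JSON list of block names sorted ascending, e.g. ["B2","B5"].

Answer: ["B8"]

Derivation:
idom tree: B1←B0 B2←B0 B3←B2 B4←B2 B5←B3 B6←B3 B7←B6 B8←B2
Dom∩ at merges:
  B2: preds {B0,B4}: {B0} ∩ {B0,B2,B4} = {B0}; idom=B0
  B6: preds {B3,B5}: {B0,B2,B3} ∩ {B0,B2,B3,B5} = {B0,B2,B3}; idom=B3
  B8: preds {B2,B7}: {B0,B2} ∩ {B0,B2,B3,B6,B7} = {B0,B2}; idom=B2

Frontier:
  B2←B0: walk · to B0
  B2←B4: walk B4→B2 to B0
  B6←B3: walk · to B3
  B6←B5: walk B5 to B3
  B8←B2: walk · to B2
  B8←B7: walk B7→B6→B3 to B2
  B0 → ∅
  B1 → ∅
  B2 → {B2}
  B3 → {B8}
  B4 → {B2}
  B5 → {B6}
  B6 → {B8}
  B7 → {B8}
  B8 → ∅

DF(B6) = ["B8"]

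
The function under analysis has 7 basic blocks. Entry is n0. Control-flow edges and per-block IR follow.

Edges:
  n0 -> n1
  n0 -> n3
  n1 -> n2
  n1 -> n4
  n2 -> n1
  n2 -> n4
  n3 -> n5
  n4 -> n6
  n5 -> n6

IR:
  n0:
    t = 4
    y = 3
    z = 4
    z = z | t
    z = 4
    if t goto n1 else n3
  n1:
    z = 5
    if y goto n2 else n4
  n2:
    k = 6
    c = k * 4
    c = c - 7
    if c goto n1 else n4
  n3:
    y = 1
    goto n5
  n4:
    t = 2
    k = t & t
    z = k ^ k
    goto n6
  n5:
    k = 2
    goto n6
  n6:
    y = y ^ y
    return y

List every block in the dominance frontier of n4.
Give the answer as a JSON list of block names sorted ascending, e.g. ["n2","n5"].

idom tree: n1←n0 n2←n1 n3←n0 n4←n1 n5←n3 n6←n0
Join-block Dom:
  n1: preds {n0,n2}: {n0} ∩ {n0,n1,n2} = {n0}; idom=n0
  n4: preds {n1,n2}: {n0,n1} ∩ {n0,n1,n2} = {n0,n1}; idom=n1
  n6: preds {n4,n5}: {n0,n1,n4} ∩ {n0,n3,n5} = {n0}; idom=n0

DF walk-up:
  join n1 pred n0: · stop@n0
  join n1 pred n2: n2→n1 stop@n0
  join n4 pred n1: · stop@n1
  join n4 pred n2: n2 stop@n1
  join n6 pred n4: n4→n1 stop@n0
  join n6 pred n5: n5→n3 stop@n0
  n0: DF=∅
  n1: DF={n1,n6}
  n2: DF={n1,n4}
  n3: DF={n6}
  n4: DF={n6}
  n5: DF={n6}
  n6: DF=∅

DF(n4) = ["n6"]

Answer: ["n6"]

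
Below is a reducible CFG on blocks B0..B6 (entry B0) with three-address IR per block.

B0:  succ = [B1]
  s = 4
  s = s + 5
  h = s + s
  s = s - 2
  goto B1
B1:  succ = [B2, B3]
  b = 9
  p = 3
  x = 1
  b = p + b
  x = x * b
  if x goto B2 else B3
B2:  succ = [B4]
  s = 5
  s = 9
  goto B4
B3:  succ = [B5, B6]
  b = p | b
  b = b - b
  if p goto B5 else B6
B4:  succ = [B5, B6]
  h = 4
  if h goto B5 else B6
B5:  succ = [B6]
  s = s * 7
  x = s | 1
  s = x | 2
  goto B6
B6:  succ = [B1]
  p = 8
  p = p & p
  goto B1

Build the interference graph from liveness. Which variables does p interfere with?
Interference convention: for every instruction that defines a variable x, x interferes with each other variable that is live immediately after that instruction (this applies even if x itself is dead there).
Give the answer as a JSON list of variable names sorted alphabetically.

Answer: ["b", "s", "x"]

Working:
def/use:
  B0 def {h,s} use ∅
  B1 def {b,p,x} use ∅
  B2 def {s} use ∅
  B3 def {b} use {b,p}
  B4 def {h} use ∅
  B5 def {s,x} use {s}
  B6 def {p} use ∅

Live sets:
  B0: in=∅ out={s}
  B1: in={s} out={b,p,s}
  B2: in=∅ out={s}
  B3: in={b,p,s} out={s}
  B4: in={s} out={s}
  B5: in={s} out={s}
  B6: in={s} out={s}

Interference:
  b↔{p,s,x}
  h↔{s}
  p↔{b,s,x}
  s↔{b,h,p,x}
  x↔{b,p,s}

N(p) = ["b", "s", "x"]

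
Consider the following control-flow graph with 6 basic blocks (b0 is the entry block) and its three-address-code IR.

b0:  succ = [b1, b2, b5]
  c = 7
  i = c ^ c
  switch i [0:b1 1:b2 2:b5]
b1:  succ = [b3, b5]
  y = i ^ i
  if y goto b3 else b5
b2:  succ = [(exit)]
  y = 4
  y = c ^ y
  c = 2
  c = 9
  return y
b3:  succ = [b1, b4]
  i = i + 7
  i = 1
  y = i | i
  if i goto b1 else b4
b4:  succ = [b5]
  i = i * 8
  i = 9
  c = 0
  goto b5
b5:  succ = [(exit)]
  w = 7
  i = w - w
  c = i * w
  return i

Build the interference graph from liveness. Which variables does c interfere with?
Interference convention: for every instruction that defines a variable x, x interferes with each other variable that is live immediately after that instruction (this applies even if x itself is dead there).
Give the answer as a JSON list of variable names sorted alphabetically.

def/use:
  b0: {c,i} / ∅
  b1: {y} / {i}
  b2: {c,y} / {c}
  b3: {i,y} / {i}
  b4: {c,i} / {i}
  b5: {c,i,w} / ∅

Backward fixpoint:
  b0 li=∅ lo={c,i}
  b1 li={i} lo={i}
  b2 li={c} lo=∅
  b3 li={i} lo={i}
  b4 li={i} lo=∅
  b5 li=∅ lo=∅

Interfere edges:
  c: {i,y}
  i: {c,w,y}
  w: {i}
  y: {c,i}

N(c) = ["i", "y"]

Answer: ["i", "y"]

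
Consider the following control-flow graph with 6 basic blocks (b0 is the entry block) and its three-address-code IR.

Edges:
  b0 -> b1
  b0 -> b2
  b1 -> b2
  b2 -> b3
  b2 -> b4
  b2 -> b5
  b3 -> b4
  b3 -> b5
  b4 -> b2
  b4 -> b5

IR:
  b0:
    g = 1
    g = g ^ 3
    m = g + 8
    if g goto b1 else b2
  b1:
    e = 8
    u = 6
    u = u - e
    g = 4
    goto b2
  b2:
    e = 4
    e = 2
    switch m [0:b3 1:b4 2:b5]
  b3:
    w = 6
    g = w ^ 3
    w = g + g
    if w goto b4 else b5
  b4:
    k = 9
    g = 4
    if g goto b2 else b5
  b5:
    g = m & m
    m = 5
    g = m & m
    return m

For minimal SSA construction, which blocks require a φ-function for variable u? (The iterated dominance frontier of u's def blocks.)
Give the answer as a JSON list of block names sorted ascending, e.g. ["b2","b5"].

Answer: ["b2"]

Derivation:
idom tree: b1←b0 b2←b0 b3←b2 b4←b2 b5←b2
Dom∩ at merges:
  b2: preds {b0,b1,b4}: {b0} ∩ {b0,b1} ∩ {b0,b2,b4} = {b0}; idom=b0
  b4: preds {b2,b3}: {b0,b2} ∩ {b0,b2,b3} = {b0,b2}; idom=b2
  b5: preds {b2,b3,b4}: {b0,b2} ∩ {b0,b2,b3} ∩ {b0,b2,b4} = {b0,b2}; idom=b2

Frontier:
  b2←b0: walk · to b0
  b2←b1: walk b1 to b0
  b2←b4: walk b4→b2 to b0
  b4←b2: walk · to b2
  b4←b3: walk b3 to b2
  b5←b2: walk · to b2
  b5←b3: walk b3 to b2
  b5←b4: walk b4 to b2
  b0: DF=∅
  b1: DF={b2}
  b2: DF={b2}
  b3: DF={b4,b5}
  b4: DF={b2,b5}
  b5: DF=∅

φ for u: defs {b1}
  DF⁺ = {b2}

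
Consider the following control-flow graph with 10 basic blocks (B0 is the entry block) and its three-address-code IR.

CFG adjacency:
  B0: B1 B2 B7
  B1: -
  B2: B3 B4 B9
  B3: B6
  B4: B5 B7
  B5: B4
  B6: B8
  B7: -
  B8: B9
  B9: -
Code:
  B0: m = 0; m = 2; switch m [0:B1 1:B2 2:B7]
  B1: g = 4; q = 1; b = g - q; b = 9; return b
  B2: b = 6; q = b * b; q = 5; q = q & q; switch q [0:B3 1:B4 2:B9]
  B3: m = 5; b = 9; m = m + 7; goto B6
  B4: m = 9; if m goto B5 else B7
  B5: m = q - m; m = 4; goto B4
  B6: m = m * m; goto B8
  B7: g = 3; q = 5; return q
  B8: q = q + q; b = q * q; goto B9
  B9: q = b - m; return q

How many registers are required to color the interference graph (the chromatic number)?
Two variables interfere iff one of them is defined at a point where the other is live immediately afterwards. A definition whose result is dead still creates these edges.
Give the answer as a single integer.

def/use:
  B0 def {m} use ∅
  B1 def {b,g,q} use ∅
  B2 def {b,q} use ∅
  B3 def {b,m} use ∅
  B4 def {m} use ∅
  B5 def {m} use {m,q}
  B6 def {m} use {m}
  B7 def {g,q} use ∅
  B8 def {b,q} use {q}
  B9 def {q} use {b,m}

Backward fixpoint:
  live B0: ∅→{m}
  live B1: ∅→∅
  live B2: {m}→{b,m,q}
  live B3: {q}→{m,q}
  live B4: {q}→{m,q}
  live B5: {m,q}→{q}
  live B6: {m,q}→{m,q}
  live B7: ∅→∅
  live B8: {m,q}→{b,m}
  live B9: {b,m}→∅

Conflict graph:
  b — {m,q}
  g — {q}
  m — {b,q}
  q — {b,g,m}

Registers:
  lower bound: {b,m,q} mutually conflict ⇒ χ ≥ 3
  assign b→c1 g→c1 m→c2 q→c0 — no edge inside a register ⇒ χ ≤ 3
  χ = 3

Answer: 3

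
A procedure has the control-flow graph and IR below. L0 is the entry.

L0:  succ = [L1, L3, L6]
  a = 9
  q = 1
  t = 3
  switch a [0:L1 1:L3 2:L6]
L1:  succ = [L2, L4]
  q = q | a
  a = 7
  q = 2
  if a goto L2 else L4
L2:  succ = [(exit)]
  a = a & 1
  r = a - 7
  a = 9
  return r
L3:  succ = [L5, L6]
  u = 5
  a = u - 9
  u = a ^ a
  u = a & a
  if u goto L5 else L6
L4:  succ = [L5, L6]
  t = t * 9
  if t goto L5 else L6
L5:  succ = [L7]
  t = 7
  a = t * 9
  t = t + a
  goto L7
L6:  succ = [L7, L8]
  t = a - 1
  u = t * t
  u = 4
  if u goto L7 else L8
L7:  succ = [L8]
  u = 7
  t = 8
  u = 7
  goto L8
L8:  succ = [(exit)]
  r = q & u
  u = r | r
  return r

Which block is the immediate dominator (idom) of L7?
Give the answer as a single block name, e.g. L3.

Answer: L0

Analysis:
idom tree: L1←L0 L2←L1 L3←L0 L4←L1 L5←L0 L6←L0 L7←L0 L8←L0
Join-block Dom:
  L5: preds {L3,L4}: {L0,L3} ∩ {L0,L1,L4} = {L0}; idom=L0
  L6: preds {L0,L3,L4}: {L0} ∩ {L0,L3} ∩ {L0,L1,L4} = {L0}; idom=L0
  L7: preds {L5,L6}: {L0,L5} ∩ {L0,L6} = {L0}; idom=L0
  L8: preds {L6,L7}: {L0,L6} ∩ {L0,L7} = {L0}; idom=L0

idom(L7) = L0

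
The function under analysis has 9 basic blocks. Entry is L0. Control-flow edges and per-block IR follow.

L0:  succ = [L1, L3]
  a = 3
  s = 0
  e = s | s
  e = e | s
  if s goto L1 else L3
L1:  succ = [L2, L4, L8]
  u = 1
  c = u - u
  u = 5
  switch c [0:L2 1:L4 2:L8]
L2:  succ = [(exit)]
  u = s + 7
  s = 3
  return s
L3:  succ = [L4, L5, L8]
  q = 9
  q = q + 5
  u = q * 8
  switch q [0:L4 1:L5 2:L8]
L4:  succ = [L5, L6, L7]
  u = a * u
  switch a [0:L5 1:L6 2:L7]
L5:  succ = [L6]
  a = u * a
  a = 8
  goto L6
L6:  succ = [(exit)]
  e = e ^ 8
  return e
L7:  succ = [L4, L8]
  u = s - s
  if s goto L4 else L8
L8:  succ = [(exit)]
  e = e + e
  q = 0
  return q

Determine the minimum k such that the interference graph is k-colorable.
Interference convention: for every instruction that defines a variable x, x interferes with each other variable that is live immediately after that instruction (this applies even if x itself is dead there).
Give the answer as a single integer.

Answer: 5

Derivation:
Per-block:
  L0: def={a,e,s} ue=∅
  L1: def={c,u} ue=∅
  L2: def={s,u} ue={s}
  L3: def={q,u} ue=∅
  L4: def={u} ue={a,u}
  L5: def={a} ue={a,u}
  L6: def={e} ue={e}
  L7: def={u} ue={s}
  L8: def={e,q} ue={e}

Liveness:
  L0 li=∅ lo={a,e,s}
  L1 li={a,e,s} lo={a,e,s,u}
  L2 li={s} lo=∅
  L3 li={a,e,s} lo={a,e,s,u}
  L4 li={a,e,s,u} lo={a,e,s,u}
  L5 li={a,e,u} lo={e}
  L6 li={e} lo=∅
  L7 li={a,e,s} lo={a,e,s,u}
  L8 li={e} lo=∅

Conflict graph:
  a↔{c,e,q,s,u}
  c↔{a,e,s,u}
  e↔{a,c,q,s,u}
  q↔{a,e,s,u}
  s↔{a,c,e,q,u}
  u↔{a,c,e,q,s}

Registers:
  {a,c,e,s,u} pairwise interfere (5-clique) ⇒ χ ≥ 5
  5-colouring: R0={a}  R1={e}  R2={s}  R3={u}  R4={c,q}
  χ = 5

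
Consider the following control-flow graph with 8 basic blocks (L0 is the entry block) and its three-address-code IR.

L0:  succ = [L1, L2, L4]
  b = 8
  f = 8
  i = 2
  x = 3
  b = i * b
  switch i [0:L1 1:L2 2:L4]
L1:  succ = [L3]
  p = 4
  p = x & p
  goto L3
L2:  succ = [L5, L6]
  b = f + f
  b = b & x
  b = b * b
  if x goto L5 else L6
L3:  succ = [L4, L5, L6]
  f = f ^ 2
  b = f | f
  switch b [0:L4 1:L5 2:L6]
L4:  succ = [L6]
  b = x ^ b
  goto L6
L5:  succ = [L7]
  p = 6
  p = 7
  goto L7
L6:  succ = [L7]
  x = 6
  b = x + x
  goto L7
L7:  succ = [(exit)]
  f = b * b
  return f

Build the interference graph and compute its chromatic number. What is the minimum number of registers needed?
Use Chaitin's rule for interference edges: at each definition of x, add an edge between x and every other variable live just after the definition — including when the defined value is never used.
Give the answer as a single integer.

Answer: 4

Analysis:
def/use:
  L0: {b,f,i,x} / ∅
  L1: {p} / {x}
  L2: {b} / {f,x}
  L3: {b,f} / {f}
  L4: {b} / {b,x}
  L5: {p} / ∅
  L6: {b,x} / ∅
  L7: {f} / {b}

Backward fixpoint:
  live L0: ∅→{b,f,x}
  live L1: {f,x}→{f,x}
  live L2: {f,x}→{b}
  live L3: {f,x}→{b,x}
  live L4: {b,x}→∅
  live L5: {b}→{b}
  live L6: ∅→{b}
  live L7: {b}→∅

Conflict graph:
  b: {f,i,p,x}
  f: {b,i,p,x}
  i: {b,f,x}
  p: {b,f,x}
  x: {b,f,i,p}

Chromatic number:
  {b,f,i,x} pairwise interfere (4-clique) ⇒ χ ≥ 4
  assign b→c0 f→c1 i→c3 p→c3 x→c2 — no edge inside a register ⇒ χ ≤ 4
  χ = 4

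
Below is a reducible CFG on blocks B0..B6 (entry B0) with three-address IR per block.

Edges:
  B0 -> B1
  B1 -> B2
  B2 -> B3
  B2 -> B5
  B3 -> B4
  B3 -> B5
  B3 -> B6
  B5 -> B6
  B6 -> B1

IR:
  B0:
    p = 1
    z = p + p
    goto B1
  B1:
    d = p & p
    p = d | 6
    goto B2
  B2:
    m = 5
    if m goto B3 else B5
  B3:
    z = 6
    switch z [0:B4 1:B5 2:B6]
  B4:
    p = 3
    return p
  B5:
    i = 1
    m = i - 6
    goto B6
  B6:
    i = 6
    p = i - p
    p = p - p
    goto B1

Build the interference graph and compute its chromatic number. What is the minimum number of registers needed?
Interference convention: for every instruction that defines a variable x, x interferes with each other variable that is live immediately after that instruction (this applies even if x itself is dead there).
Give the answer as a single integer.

def/use:
  B0: def={p,z} ue=∅
  B1: def={d,p} ue={p}
  B2: def={m} ue=∅
  B3: def={z} ue=∅
  B4: def={p} ue=∅
  B5: def={i,m} ue=∅
  B6: def={i,p} ue={p}

Liveness:
  B0: in=∅ out={p}
  B1: in={p} out={p}
  B2: in={p} out={p}
  B3: in={p} out={p}
  B4: in=∅ out=∅
  B5: in={p} out={p}
  B6: in={p} out={p}

Interfere edges:
  d↔∅
  i↔{p}
  m↔{p}
  p↔{i,m,z}
  z↔{p}

Colouring:
  clique {i,p} ⇒ need ≥ 2
  2-colouring: r0={d,p}  r1={i,m,z}
  χ = 2

Answer: 2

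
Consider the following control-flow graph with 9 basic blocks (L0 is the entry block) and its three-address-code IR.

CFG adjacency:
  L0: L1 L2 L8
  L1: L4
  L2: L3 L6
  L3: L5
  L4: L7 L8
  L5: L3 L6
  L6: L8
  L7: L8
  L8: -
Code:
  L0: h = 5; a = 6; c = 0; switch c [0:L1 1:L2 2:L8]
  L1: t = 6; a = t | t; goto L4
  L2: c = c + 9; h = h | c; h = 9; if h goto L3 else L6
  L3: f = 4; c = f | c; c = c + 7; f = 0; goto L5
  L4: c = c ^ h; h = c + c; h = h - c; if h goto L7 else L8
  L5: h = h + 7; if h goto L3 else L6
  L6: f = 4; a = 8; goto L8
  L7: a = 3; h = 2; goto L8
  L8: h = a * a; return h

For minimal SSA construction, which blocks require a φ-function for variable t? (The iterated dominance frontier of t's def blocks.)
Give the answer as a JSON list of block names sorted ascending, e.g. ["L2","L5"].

idom tree: L1←L0 L2←L0 L3←L2 L4←L1 L5←L3 L6←L2 L7←L4 L8←L0
Dom at joins:
  L3: preds {L2,L5}: {L0,L2} ∩ {L0,L2,L3,L5} = {L0,L2}; idom=L2
  L6: preds {L2,L5}: {L0,L2} ∩ {L0,L2,L3,L5} = {L0,L2}; idom=L2
  L8: preds {L0,L4,L6,L7}: {L0} ∩ {L0,L1,L4} ∩ {L0,L2,L6} ∩ {L0,L1,L4,L7} = {L0}; idom=L0

Frontier:
  L3←L2: walk · to L2
  L3←L5: walk L5→L3 to L2
  L6←L2: walk · to L2
  L6←L5: walk L5→L3 to L2
  L8←L0: walk · to L0
  L8←L4: walk L4→L1 to L0
  L8←L6: walk L6→L2 to L0
  L8←L7: walk L7→L4→L1 to L0
  DF(L0)=∅
  DF(L1)={L8}
  DF(L2)={L8}
  DF(L3)={L3,L6}
  DF(L4)={L8}
  DF(L5)={L3,L6}
  DF(L6)={L8}
  DF(L7)={L8}
  DF(L8)=∅

φ for t: defs {L1}
  DF⁺ = {L8}

Answer: ["L8"]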